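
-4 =-4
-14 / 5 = -2.80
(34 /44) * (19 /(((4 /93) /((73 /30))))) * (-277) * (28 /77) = -202472873 /2420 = -83666.48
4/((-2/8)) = -16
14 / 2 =7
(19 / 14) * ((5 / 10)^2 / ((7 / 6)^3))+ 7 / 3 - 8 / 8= 11143 / 7203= 1.55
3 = 3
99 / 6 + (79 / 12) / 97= 16.57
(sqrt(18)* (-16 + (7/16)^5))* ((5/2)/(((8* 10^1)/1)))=-50281227* sqrt(2)/33554432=-2.12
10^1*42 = 420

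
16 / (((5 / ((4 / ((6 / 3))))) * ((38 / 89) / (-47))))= -66928 / 95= -704.51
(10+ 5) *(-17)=-255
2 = 2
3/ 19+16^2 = 4867/ 19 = 256.16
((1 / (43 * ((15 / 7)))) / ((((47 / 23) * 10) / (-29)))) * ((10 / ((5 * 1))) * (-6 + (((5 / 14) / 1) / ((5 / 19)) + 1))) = 11339 / 101050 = 0.11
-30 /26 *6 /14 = -0.49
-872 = -872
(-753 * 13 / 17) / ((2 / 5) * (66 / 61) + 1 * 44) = -12.96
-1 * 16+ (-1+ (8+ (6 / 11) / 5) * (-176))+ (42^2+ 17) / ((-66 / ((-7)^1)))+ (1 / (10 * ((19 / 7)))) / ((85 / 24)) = -669009821 / 532950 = -1255.30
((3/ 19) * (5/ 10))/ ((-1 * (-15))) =1/ 190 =0.01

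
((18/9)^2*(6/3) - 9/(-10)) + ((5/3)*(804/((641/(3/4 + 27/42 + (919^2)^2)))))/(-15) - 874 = -13381194500323201/134610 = -99407135430.68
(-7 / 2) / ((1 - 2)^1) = 7 / 2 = 3.50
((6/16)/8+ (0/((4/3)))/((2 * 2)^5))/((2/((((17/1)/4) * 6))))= 153/256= 0.60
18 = 18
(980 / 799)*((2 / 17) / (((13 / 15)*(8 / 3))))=0.06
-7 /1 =-7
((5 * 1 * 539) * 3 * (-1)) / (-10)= 1617 / 2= 808.50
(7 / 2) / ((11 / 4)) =14 / 11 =1.27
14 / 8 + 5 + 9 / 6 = 33 / 4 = 8.25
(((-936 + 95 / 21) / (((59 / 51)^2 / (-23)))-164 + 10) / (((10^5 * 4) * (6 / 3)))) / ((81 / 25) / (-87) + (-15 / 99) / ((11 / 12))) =-1355573660947 / 13853711648000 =-0.10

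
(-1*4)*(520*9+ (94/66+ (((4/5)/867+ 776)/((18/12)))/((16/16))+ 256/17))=-2983450372/143055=-20855.27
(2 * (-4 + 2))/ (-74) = 2/ 37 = 0.05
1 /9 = 0.11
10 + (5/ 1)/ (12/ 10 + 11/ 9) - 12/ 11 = 13157/ 1199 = 10.97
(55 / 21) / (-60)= -11 / 252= -0.04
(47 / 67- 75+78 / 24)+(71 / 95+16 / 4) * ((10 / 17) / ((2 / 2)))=-5908507 / 86564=-68.26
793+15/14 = 11117/14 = 794.07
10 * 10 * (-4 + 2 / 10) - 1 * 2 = -382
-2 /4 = -1 /2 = -0.50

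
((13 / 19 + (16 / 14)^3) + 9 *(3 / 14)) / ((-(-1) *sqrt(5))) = 53511 *sqrt(5) / 65170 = 1.84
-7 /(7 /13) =-13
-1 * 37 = -37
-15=-15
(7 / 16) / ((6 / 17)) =119 / 96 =1.24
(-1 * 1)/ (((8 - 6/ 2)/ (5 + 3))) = -8/ 5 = -1.60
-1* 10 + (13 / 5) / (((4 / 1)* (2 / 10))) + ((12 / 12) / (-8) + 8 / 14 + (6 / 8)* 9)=25 / 56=0.45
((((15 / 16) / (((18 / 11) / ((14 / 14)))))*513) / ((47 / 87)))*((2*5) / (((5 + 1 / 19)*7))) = 25910775 / 168448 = 153.82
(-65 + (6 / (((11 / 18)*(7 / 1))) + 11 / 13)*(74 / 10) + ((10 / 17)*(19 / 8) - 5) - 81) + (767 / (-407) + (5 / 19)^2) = -612687694873 / 4545921380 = -134.78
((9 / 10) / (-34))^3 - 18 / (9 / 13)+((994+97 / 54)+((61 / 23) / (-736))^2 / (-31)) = 142847961941425911737 / 147296875932288000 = 969.80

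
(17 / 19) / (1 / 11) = 187 / 19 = 9.84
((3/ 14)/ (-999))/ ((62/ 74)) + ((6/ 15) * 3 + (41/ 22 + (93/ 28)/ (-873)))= 127513999/ 41677020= 3.06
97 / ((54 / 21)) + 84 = 2191 / 18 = 121.72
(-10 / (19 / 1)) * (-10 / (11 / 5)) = 500 / 209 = 2.39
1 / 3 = 0.33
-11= -11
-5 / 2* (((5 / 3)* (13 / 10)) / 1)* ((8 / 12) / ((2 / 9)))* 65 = -4225 / 4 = -1056.25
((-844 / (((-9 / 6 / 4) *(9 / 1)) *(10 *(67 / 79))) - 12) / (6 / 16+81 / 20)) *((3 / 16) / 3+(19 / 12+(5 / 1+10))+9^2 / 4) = 140054222 / 960579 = 145.80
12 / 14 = 6 / 7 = 0.86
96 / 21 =32 / 7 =4.57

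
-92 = -92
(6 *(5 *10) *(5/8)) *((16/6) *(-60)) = -30000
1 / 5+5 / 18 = 43 / 90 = 0.48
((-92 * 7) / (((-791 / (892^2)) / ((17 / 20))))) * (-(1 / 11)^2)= -311104624 / 68365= -4550.64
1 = 1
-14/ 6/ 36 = -7/ 108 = -0.06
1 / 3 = 0.33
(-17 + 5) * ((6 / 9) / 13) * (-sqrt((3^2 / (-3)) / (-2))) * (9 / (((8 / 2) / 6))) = 54 * sqrt(6) / 13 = 10.17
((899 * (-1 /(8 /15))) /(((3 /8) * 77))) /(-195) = 899 /3003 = 0.30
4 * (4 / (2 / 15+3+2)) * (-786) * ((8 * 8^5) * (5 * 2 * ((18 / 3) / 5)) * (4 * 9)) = -21362764677120 / 77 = -277438502300.26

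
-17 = -17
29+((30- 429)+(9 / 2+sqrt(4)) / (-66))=-48853 / 132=-370.10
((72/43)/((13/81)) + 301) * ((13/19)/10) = 174091/8170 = 21.31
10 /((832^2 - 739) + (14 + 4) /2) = 5 /345747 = 0.00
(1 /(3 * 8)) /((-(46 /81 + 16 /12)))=-27 /1232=-0.02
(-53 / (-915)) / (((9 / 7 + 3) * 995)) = 371 / 27312750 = 0.00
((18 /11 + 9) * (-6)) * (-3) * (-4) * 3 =-25272 /11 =-2297.45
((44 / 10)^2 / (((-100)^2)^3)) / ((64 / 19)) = 2299 / 400000000000000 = 0.00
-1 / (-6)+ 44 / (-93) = -19 / 62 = -0.31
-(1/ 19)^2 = -1/ 361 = -0.00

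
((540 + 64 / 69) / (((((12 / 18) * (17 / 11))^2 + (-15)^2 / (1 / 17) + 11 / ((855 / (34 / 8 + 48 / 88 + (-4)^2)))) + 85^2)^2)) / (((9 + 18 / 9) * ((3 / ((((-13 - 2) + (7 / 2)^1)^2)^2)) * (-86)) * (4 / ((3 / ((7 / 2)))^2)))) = -0.00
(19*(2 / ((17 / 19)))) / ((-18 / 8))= -2888 / 153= -18.88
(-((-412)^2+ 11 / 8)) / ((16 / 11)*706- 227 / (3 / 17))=44812779 / 68488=654.32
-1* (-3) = 3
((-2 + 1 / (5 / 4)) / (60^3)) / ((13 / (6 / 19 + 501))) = -127 / 592800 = -0.00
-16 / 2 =-8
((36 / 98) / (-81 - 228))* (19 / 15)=-38 / 25235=-0.00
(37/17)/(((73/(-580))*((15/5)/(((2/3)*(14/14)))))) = -42920/11169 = -3.84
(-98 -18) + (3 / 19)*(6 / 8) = -115.88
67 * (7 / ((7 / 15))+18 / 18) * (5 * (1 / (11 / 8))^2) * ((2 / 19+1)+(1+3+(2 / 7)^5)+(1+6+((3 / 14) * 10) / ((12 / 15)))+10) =246829886720 / 3512663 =70268.59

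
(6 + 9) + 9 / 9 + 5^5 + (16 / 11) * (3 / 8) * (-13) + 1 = 34484 / 11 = 3134.91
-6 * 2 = -12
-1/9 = -0.11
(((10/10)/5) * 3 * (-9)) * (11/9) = -33/5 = -6.60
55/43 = 1.28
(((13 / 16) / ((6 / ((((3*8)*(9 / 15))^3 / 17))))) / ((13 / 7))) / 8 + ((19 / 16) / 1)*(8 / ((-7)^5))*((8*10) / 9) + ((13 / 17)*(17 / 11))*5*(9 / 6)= 73965203597 / 7071545250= 10.46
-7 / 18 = -0.39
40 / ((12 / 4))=40 / 3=13.33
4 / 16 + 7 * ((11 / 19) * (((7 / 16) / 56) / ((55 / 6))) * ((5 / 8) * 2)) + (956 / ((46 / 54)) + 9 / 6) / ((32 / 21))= 82530479 / 111872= 737.72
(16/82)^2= 64/1681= 0.04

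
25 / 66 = 0.38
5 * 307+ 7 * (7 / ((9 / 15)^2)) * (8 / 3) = 51245 / 27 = 1897.96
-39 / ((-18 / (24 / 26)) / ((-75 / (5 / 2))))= -60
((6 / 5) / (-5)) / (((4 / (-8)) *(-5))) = -12 / 125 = -0.10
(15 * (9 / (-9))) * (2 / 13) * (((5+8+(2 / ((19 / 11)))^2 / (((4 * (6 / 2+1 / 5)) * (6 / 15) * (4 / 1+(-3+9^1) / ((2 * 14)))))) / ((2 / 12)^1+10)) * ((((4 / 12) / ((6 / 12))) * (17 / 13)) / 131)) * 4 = -2270197170 / 28763852221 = -0.08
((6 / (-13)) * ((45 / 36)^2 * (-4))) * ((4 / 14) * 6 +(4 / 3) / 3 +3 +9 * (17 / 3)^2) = 231650 / 273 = 848.53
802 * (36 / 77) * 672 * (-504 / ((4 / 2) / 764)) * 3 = -1600896503808 / 11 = -145536045800.73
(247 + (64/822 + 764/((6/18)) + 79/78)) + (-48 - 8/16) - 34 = 4376969/1781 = 2457.59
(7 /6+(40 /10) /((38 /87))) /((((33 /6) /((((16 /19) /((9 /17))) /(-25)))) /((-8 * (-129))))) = -10011776 /81225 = -123.26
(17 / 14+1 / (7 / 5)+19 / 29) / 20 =1049 / 8120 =0.13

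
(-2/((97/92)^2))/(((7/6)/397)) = -40322496/65863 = -612.22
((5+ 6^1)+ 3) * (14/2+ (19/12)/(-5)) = 2807/30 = 93.57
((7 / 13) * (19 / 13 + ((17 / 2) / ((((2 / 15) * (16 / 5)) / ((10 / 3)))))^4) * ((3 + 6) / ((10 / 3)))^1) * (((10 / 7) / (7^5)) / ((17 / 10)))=35785978031394315 / 25316038279168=1413.57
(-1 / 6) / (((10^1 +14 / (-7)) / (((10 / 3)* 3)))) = -5 / 24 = -0.21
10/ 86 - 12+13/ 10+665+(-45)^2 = 1152149/ 430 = 2679.42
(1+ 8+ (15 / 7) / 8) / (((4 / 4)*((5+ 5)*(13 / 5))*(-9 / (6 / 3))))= -173 / 2184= -0.08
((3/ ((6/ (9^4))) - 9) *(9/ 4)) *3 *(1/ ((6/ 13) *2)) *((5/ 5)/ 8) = 2990.36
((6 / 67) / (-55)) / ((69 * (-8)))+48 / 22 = 2.18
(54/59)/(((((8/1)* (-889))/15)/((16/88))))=-405/1153922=-0.00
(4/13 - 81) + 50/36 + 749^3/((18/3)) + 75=8193699602/117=70031620.53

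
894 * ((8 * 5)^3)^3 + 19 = 234356736000000019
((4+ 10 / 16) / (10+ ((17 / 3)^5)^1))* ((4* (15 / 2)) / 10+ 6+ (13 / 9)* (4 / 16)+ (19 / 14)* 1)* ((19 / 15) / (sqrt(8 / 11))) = 17089227* sqrt(22) / 6371845760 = 0.01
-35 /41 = -0.85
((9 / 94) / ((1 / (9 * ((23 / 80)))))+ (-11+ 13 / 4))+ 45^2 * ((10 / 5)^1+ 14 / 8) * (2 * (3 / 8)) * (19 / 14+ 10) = 1702245353 / 26320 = 64674.98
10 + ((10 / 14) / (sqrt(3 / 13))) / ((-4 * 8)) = 9.95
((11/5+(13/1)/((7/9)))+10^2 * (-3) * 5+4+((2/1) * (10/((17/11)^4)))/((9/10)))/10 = -19379165461/131545575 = -147.32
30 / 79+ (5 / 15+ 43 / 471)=29930 / 37209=0.80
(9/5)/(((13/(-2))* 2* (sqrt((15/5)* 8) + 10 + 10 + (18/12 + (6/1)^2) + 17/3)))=-20466/9280505 + 648* sqrt(6)/9280505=-0.00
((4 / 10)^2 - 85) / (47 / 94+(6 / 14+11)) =-29694 / 4175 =-7.11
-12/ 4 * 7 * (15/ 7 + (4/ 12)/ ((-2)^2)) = -187/ 4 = -46.75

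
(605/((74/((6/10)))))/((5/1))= 363/370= 0.98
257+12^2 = 401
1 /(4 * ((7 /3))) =3 /28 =0.11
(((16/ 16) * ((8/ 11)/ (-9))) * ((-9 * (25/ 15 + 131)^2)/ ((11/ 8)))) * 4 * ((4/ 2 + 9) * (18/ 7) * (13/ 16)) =65896064/ 77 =855793.04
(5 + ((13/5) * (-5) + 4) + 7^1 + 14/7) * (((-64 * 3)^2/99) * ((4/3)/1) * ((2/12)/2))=20480/99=206.87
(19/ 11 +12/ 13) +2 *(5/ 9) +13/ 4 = 36095/ 5148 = 7.01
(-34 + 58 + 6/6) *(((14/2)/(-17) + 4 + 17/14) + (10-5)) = 58325/238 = 245.06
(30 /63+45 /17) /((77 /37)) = 41255 /27489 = 1.50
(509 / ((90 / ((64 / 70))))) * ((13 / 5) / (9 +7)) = 6617 / 7875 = 0.84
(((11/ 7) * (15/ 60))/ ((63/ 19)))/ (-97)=-209/ 171108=-0.00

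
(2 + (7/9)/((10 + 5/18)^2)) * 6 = 412212/34225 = 12.04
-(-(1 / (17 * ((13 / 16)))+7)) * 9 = 14067 / 221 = 63.65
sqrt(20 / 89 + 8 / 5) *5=2 *sqrt(90335) / 89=6.75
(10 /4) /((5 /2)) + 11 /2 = 13 /2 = 6.50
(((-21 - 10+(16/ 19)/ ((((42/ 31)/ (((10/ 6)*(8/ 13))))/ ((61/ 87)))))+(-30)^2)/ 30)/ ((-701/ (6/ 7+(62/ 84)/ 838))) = -2734318285169/ 77080759411320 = -0.04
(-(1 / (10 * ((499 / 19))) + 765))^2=14572306082161 / 24900100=585230.83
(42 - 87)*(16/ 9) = -80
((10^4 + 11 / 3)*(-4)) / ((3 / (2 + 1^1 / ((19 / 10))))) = -1920704 / 57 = -33696.56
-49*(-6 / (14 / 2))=42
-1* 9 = -9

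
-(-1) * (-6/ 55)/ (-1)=0.11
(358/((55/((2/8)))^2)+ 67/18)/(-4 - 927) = -812311/202771800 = -0.00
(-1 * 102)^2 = 10404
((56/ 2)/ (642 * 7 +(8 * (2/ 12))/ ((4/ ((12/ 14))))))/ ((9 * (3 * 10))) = 49/ 2123550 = 0.00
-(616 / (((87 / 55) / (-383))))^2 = -168377614081600 / 7569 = -22245688212.66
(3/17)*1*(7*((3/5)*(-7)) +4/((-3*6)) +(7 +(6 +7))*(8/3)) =4.18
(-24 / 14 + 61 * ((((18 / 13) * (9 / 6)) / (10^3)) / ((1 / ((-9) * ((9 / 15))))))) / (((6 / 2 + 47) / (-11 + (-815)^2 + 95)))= -724949118447 / 22750000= -31865.90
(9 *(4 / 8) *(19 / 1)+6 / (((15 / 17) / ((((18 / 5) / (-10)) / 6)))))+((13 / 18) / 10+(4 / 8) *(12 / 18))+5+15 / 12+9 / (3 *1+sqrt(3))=93.65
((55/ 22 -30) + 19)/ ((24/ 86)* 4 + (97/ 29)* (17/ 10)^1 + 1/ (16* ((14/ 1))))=-698320/ 559227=-1.25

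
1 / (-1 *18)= -1 / 18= -0.06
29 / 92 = 0.32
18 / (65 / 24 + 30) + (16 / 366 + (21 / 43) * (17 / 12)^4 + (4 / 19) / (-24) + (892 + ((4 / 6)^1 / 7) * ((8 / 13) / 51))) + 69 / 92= 374529360108741451 / 418326706586880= 895.30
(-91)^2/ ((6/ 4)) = 16562/ 3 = 5520.67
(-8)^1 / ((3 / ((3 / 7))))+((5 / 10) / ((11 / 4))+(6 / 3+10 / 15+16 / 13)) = 8818 / 3003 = 2.94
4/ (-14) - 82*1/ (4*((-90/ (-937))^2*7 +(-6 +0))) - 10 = -498423313/ 72955596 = -6.83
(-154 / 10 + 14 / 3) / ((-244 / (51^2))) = 139587 / 1220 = 114.42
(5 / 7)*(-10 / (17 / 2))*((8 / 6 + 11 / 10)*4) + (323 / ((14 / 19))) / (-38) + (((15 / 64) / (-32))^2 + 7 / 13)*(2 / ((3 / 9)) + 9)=-226528132849 / 19465764864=-11.64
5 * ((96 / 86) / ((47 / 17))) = 4080 / 2021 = 2.02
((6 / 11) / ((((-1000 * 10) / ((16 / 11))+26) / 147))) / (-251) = 98 / 2101121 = 0.00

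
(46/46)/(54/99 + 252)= 11/2778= 0.00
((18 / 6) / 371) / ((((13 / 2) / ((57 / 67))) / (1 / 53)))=342 / 17126473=0.00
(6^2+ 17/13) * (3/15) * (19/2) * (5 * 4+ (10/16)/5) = 296723/208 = 1426.55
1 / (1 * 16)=1 / 16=0.06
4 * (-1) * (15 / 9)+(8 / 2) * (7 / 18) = -46 / 9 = -5.11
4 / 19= 0.21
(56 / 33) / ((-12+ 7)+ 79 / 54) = -1008 / 2101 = -0.48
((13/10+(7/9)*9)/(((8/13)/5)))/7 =1079/112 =9.63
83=83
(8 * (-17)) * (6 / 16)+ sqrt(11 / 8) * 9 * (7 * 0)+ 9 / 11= -552 / 11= -50.18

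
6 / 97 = 0.06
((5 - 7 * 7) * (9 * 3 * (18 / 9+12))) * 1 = -16632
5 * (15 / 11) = 75 / 11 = 6.82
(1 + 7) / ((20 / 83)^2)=6889 / 50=137.78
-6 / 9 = -2 / 3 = -0.67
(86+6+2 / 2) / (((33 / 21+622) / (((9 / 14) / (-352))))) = -93 / 341440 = -0.00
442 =442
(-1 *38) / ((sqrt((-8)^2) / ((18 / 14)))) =-171 / 28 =-6.11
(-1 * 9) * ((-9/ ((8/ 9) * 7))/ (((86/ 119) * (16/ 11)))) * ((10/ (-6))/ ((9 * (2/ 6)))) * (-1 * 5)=378675/ 11008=34.40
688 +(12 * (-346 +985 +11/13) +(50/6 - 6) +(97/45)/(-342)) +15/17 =28465794523/3401190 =8369.36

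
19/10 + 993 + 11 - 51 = 954.90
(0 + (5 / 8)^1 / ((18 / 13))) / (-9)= -65 / 1296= -0.05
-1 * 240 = -240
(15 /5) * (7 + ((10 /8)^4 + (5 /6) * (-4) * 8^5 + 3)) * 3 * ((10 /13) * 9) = -6804886.34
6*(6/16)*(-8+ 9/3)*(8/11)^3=-5760/1331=-4.33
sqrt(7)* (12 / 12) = 2.65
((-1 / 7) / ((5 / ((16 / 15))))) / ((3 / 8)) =-128 / 1575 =-0.08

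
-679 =-679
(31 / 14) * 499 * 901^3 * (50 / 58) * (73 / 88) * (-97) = -2002955107274407225 / 35728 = -56061215496932.58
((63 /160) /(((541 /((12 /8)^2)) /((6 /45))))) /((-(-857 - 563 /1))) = 189 /1229152000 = 0.00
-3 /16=-0.19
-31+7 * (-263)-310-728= -2910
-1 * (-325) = 325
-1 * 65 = -65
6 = 6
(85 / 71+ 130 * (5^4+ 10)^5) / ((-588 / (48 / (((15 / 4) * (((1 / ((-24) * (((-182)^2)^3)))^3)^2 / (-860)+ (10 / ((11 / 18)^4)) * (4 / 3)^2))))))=-2292175516336.14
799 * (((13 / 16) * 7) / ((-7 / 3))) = -31161 / 16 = -1947.56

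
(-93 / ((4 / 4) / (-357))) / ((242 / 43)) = 1427643 / 242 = 5899.35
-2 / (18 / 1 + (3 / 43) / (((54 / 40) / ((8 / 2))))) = -387 / 3523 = -0.11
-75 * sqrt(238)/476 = -2.43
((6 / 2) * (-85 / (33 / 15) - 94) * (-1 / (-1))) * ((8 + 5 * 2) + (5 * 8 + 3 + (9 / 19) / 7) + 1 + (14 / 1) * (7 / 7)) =-44282109 / 1463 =-30268.02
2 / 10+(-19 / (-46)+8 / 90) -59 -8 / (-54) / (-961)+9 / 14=-1204266916 / 20887335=-57.66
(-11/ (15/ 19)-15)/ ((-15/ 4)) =1736/ 225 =7.72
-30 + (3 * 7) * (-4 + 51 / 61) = -5883 / 61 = -96.44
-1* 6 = -6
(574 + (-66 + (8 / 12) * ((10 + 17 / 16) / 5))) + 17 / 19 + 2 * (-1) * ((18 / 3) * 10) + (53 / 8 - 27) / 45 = 333379 / 855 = 389.92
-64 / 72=-8 / 9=-0.89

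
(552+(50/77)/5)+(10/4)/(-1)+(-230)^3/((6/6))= -1873633357/154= -12166450.37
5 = 5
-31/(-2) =31/2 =15.50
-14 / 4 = -7 / 2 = -3.50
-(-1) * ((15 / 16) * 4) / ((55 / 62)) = 93 / 22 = 4.23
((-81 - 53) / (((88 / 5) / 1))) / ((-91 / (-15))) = -5025 / 4004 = -1.25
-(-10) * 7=70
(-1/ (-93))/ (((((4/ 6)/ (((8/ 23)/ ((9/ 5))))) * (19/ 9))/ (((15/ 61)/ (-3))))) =-100/ 826367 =-0.00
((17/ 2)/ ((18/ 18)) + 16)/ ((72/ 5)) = 245/ 144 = 1.70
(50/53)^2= 2500/2809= 0.89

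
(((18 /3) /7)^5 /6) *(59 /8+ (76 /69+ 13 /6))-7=-2388677 /386561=-6.18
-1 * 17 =-17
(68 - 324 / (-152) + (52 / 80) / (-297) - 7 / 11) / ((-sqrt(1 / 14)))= -7842983 * sqrt(14) / 112860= -260.02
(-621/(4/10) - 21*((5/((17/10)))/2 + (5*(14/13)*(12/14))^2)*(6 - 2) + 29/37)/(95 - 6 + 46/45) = -33146089695/861250702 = -38.49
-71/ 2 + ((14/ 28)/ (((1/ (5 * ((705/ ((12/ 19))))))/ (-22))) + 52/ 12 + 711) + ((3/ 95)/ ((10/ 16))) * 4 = -346068173/ 5700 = -60713.71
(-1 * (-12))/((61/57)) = 684/61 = 11.21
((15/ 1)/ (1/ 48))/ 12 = 60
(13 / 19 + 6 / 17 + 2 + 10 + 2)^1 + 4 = 6149 / 323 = 19.04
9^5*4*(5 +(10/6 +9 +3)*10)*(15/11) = 501916500/11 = 45628772.73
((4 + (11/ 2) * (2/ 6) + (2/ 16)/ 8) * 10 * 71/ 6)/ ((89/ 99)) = 4385315/ 5696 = 769.89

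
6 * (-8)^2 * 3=1152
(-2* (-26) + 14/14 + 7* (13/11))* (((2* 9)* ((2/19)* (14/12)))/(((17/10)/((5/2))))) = 707700/3553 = 199.18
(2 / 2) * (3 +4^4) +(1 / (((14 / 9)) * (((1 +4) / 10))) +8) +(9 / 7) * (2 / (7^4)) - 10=4341026 / 16807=258.29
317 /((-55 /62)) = -19654 /55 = -357.35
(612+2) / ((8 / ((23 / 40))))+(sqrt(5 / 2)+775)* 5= 5* sqrt(10) / 2+627061 / 160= 3927.04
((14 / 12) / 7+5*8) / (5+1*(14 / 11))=2651 / 414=6.40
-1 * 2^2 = -4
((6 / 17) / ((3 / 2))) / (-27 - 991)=-2 / 8653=-0.00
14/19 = 0.74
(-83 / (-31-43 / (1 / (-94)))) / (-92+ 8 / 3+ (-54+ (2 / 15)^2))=6225 / 43112902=0.00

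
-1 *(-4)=4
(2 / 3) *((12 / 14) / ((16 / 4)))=0.14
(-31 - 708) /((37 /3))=-2217 /37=-59.92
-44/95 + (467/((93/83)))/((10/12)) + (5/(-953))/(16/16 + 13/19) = 44876231009/89810720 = 499.68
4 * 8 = 32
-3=-3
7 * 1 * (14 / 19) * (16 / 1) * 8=12544 / 19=660.21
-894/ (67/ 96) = -85824/ 67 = -1280.96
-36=-36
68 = 68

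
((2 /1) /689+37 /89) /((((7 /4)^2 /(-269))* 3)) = -12.26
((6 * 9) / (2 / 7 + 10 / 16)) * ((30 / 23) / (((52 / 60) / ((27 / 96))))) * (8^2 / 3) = 2721600 / 5083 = 535.43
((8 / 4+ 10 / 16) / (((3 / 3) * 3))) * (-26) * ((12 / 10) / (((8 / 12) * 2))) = -819 / 40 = -20.48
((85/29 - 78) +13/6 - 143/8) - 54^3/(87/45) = -56750221/696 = -81537.67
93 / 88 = 1.06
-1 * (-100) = 100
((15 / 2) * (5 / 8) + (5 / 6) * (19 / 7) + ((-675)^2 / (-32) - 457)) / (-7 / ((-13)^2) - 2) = 1668124471 / 231840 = 7195.15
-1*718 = -718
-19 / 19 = -1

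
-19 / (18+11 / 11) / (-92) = 1 / 92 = 0.01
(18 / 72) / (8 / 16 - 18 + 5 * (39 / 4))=1 / 125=0.01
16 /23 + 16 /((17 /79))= 29344 /391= 75.05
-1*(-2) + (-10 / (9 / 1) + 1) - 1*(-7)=80 / 9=8.89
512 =512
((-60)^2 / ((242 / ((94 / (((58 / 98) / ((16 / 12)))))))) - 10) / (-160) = -1101931 / 56144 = -19.63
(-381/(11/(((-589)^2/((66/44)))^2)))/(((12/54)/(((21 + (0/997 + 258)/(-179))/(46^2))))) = -160538154294045321/2083202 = -77063172123.51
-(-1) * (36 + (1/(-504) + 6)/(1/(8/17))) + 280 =341459/1071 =318.82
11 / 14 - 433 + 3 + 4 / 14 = -6005 / 14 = -428.93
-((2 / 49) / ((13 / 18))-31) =19711 / 637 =30.94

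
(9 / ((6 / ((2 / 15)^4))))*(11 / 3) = 88 / 50625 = 0.00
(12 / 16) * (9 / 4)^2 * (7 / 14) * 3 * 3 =2187 / 128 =17.09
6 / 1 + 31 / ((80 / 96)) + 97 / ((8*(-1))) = 1243 / 40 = 31.08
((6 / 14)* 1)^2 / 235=9 / 11515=0.00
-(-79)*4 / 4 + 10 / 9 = 721 / 9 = 80.11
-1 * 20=-20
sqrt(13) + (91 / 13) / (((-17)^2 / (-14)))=-98 / 289 + sqrt(13)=3.27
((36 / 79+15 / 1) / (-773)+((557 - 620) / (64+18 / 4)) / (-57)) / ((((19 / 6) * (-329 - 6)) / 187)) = 688289778 / 1011763857365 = 0.00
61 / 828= 0.07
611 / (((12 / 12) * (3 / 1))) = 611 / 3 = 203.67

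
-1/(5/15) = -3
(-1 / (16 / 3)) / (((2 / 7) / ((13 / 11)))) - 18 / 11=-849 / 352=-2.41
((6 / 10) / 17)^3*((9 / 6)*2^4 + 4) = 0.00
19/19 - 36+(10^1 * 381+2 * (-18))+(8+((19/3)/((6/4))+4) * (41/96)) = 1620221/432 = 3750.51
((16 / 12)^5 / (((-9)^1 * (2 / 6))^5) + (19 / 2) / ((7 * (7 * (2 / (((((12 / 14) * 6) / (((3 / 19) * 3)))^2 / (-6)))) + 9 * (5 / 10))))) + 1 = 1010468419 / 753524289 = 1.34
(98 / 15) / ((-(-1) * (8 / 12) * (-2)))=-49 / 10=-4.90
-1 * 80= -80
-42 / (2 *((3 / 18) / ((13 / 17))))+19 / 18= -29161 / 306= -95.30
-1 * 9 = -9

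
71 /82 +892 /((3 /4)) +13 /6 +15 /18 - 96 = 269911 /246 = 1097.20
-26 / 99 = -0.26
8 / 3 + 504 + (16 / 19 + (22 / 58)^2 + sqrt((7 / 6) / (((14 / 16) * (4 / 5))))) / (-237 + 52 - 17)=4906144895 / 9683274 - sqrt(15) / 606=506.66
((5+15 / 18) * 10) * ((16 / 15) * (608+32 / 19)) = 6487040 / 171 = 37935.91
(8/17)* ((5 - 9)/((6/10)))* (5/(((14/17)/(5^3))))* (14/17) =-100000/51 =-1960.78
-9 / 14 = -0.64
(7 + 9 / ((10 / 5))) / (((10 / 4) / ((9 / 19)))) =207 / 95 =2.18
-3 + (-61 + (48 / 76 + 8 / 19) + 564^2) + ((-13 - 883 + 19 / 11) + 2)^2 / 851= 318968.60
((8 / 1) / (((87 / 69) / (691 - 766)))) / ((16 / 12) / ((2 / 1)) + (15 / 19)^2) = -14945400 / 40513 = -368.90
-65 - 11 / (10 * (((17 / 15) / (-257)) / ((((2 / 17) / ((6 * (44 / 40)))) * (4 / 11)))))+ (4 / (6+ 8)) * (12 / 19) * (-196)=-98.75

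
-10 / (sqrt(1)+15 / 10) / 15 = -4 / 15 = -0.27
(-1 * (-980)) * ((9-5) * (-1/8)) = -490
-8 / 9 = -0.89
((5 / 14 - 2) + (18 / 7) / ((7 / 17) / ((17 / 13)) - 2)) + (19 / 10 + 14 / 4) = 76061 / 34090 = 2.23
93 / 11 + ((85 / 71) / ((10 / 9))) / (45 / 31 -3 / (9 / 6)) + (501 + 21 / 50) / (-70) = -0.67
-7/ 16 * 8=-7/ 2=-3.50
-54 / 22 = -27 / 11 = -2.45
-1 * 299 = -299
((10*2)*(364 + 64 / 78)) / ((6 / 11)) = 1565080 / 117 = 13376.75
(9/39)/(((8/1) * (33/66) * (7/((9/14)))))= 27/5096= 0.01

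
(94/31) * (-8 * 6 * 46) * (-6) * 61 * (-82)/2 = -3114525312/31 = -100468558.45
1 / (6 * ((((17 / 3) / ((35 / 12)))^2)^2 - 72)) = -1500625 / 519981744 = -0.00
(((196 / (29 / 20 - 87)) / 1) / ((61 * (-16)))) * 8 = 1960 / 104371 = 0.02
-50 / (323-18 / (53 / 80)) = -2650 / 15679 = -0.17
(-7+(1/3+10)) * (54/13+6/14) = 1390/91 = 15.27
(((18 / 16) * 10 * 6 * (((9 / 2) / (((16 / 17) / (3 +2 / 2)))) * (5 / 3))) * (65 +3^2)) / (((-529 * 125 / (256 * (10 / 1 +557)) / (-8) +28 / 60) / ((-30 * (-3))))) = 83197679040000 / 3040129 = 27366496.30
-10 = -10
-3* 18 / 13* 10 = -540 / 13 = -41.54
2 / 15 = 0.13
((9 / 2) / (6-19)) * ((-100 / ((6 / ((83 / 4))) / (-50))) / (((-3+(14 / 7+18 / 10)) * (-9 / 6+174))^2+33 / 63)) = -653625 / 2079662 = -0.31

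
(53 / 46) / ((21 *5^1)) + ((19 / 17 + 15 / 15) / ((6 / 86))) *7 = 17446861 / 82110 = 212.48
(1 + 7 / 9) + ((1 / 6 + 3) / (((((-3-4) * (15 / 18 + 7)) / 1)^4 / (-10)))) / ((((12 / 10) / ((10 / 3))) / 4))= 187453721296 / 105445026729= 1.78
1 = 1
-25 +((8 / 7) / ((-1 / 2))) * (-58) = 753 / 7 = 107.57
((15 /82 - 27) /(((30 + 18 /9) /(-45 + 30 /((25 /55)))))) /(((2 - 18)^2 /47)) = -2170413 /671744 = -3.23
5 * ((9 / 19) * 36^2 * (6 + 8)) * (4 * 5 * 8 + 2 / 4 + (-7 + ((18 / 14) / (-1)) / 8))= 125198460 / 19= 6589392.63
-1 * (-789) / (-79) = -789 / 79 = -9.99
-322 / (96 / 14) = -1127 / 24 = -46.96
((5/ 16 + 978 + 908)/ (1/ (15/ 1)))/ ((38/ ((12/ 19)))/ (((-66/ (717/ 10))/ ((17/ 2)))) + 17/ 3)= -74697975/ 1451783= -51.45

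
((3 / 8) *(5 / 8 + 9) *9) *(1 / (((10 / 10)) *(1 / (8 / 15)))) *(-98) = -33957 / 20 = -1697.85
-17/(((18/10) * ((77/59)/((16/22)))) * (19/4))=-160480/144837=-1.11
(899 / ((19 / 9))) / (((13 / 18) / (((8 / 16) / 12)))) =24273 / 988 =24.57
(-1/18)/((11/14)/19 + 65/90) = -0.07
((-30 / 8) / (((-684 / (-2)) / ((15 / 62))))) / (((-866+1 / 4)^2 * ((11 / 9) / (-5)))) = 1125 / 77698558751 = 0.00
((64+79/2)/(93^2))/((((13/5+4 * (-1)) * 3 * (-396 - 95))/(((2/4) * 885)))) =33925/13211828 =0.00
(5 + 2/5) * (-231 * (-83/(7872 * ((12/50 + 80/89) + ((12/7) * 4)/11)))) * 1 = 7.46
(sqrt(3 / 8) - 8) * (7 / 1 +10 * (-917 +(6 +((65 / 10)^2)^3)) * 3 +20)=-71528439 / 4 +71528439 * sqrt(6) / 128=-16513295.86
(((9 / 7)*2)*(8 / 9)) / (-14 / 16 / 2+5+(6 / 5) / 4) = 1280 / 2723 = 0.47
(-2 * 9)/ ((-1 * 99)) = 2/ 11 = 0.18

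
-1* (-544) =544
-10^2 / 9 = -100 / 9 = -11.11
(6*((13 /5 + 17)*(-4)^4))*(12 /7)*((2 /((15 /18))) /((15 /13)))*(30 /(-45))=-8945664 /125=-71565.31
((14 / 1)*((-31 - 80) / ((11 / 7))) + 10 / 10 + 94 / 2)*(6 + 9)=-155250 / 11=-14113.64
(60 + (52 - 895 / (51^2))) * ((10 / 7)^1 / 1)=2904170 / 18207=159.51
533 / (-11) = -533 / 11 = -48.45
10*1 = 10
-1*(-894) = 894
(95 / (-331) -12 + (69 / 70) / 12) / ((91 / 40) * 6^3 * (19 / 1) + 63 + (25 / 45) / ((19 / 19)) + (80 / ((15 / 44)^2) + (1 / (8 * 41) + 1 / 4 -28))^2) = -6160724266680 / 225031127579223133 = -0.00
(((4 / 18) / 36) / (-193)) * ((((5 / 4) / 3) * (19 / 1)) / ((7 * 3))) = -95 / 7879032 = -0.00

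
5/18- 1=-13/18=-0.72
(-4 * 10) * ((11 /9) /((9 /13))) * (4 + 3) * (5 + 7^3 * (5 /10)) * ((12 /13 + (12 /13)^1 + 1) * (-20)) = 402278800 /81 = 4966404.94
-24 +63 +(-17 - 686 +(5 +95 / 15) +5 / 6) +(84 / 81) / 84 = -105595 / 162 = -651.82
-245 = -245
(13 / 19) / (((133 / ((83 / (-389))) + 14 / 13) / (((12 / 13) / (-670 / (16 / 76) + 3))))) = 0.00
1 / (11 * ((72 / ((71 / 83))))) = 71 / 65736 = 0.00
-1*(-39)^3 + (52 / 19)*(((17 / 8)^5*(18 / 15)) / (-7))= 161520090537 / 2723840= 59298.67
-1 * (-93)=93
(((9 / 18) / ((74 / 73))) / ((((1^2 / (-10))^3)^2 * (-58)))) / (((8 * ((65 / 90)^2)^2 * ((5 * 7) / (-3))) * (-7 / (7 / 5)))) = -14368590000 / 214521671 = -66.98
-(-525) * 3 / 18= 175 / 2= 87.50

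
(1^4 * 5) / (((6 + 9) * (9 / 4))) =4 / 27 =0.15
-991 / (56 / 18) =-8919 / 28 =-318.54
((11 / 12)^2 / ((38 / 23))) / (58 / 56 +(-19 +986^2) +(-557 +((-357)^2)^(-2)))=5022773119287 / 9595626882927902312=0.00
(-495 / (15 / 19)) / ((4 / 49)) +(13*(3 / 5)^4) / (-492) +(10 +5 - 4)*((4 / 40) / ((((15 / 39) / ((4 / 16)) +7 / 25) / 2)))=-232603776533 / 30288750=-7679.54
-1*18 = -18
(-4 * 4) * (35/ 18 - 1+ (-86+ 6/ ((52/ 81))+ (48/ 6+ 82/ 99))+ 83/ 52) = 149372/ 143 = 1044.56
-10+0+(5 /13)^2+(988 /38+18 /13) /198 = -162521 /16731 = -9.71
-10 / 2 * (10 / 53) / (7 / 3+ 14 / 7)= -150 / 689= -0.22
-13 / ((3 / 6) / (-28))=728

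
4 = 4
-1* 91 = -91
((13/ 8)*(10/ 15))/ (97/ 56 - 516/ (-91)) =2366/ 16167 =0.15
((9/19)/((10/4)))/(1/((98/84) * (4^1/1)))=84/95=0.88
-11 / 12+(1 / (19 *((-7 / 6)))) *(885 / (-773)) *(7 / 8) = -38398 / 44061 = -0.87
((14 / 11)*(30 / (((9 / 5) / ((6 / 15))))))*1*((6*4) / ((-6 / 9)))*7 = -2138.18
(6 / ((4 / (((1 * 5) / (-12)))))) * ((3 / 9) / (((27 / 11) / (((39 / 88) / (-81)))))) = 65 / 139968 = 0.00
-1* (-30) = 30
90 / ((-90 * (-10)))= 0.10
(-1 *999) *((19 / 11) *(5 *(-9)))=854145 / 11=77649.55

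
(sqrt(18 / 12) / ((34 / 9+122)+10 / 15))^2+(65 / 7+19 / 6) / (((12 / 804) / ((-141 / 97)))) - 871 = -2083.76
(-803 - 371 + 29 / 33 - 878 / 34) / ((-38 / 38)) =672608 / 561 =1198.94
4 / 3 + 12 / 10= 38 / 15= 2.53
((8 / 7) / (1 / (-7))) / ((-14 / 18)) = 72 / 7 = 10.29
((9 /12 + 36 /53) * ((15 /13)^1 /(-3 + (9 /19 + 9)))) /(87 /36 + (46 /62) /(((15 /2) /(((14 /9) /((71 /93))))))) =91968075 /945239789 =0.10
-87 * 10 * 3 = -2610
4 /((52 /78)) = 6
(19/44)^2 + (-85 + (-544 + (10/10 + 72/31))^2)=543724855017/1860496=292247.26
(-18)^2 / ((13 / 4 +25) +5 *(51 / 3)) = 2.86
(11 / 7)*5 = 55 / 7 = 7.86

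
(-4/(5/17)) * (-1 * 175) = 2380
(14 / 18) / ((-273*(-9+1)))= 1 / 2808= 0.00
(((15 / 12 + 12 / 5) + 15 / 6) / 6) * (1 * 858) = 17589 / 20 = 879.45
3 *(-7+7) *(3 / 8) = 0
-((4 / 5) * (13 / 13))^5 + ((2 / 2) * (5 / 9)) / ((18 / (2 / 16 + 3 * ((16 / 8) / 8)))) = -1217729 / 4050000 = -0.30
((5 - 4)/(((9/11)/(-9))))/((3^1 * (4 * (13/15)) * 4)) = -55/208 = -0.26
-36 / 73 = -0.49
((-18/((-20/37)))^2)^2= 12296370321/10000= 1229637.03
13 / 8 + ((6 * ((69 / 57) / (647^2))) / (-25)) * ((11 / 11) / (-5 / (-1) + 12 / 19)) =14557126871 / 8958232600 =1.62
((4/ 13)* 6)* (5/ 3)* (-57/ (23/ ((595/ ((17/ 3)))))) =-239400/ 299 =-800.67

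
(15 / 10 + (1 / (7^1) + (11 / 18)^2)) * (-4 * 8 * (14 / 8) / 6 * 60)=-91460 / 81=-1129.14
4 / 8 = 1 / 2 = 0.50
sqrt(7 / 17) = sqrt(119) / 17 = 0.64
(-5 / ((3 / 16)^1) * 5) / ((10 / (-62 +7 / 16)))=4925 / 6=820.83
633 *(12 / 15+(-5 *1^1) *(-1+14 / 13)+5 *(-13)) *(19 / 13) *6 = -302936076 / 845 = -358504.23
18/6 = 3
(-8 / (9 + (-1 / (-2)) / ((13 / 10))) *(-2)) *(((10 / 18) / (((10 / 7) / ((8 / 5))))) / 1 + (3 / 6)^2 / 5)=3146 / 2745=1.15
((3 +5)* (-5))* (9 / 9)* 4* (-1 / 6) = 80 / 3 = 26.67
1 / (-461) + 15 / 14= 6901 / 6454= 1.07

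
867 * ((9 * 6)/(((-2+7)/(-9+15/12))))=-725679/10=-72567.90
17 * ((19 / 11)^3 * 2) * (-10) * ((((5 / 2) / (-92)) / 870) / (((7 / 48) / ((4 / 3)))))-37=-680474489 / 18643317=-36.50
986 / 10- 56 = 213 / 5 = 42.60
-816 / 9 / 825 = -272 / 2475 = -0.11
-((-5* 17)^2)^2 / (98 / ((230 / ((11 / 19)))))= -114058365625 / 539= -211611067.95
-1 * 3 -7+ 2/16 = -79/8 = -9.88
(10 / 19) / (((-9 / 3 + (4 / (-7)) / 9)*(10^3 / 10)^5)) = -63 / 3667000000000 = -0.00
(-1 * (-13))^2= 169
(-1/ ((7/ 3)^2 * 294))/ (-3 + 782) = -0.00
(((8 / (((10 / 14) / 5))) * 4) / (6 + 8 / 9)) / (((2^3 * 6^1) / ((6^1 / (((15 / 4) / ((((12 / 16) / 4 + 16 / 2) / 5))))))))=2751 / 1550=1.77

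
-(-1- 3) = 4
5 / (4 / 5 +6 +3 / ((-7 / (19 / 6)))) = 350 / 381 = 0.92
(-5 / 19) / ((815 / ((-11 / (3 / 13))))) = 143 / 9291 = 0.02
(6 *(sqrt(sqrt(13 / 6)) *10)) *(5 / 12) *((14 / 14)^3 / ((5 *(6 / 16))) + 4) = 170 *13^(1 / 4) *6^(3 / 4) / 9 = 137.50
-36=-36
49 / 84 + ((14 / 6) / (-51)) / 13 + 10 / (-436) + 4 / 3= 1639199 / 867204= 1.89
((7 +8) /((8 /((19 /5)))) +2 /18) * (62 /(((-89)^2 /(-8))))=-32302 /71289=-0.45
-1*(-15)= 15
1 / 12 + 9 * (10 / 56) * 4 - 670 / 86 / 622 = 7300961 / 1123332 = 6.50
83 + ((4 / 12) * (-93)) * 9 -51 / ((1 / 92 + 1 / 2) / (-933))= 4368424 / 47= 92945.19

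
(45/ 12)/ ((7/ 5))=75/ 28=2.68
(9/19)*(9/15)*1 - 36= -3393/95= -35.72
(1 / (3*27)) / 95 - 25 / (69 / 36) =-13.04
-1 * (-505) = 505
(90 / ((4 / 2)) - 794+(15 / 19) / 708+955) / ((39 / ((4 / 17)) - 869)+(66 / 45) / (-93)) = -1288574055 / 4399053983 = -0.29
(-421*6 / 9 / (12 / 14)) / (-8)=2947 / 72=40.93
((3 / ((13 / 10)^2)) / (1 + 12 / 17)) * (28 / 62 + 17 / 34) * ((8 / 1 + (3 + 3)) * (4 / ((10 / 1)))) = 842520 / 151931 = 5.55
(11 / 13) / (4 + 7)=1 / 13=0.08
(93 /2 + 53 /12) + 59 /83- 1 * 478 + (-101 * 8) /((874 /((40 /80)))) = -185780671 /435252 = -426.83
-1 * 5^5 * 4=-12500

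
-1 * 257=-257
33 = 33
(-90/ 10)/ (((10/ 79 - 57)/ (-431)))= -306441/ 4493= -68.20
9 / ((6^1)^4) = 1 / 144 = 0.01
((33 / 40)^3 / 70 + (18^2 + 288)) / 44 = 2741795937 / 197120000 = 13.91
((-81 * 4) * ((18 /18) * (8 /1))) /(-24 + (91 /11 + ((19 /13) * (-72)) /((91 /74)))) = 33729696 /1318211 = 25.59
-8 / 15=-0.53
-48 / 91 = -0.53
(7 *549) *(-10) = -38430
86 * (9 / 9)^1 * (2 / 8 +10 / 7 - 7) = -6407 / 14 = -457.64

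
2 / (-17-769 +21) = -2 / 765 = -0.00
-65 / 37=-1.76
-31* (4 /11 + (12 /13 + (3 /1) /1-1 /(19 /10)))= -316727 /2717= -116.57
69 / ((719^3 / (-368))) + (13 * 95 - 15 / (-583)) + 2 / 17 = 4550105819108142 / 3683868738649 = 1235.14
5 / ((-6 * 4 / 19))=-95 / 24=-3.96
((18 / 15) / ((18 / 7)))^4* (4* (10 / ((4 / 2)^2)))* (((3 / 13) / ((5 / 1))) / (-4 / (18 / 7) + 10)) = 2401 / 926250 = 0.00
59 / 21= 2.81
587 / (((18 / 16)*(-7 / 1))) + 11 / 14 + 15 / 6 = -4489 / 63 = -71.25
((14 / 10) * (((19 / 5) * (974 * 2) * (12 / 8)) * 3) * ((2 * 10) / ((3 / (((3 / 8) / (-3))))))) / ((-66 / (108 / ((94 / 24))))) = 41971608 / 2585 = 16236.60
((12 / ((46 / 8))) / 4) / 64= 3 / 368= 0.01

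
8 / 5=1.60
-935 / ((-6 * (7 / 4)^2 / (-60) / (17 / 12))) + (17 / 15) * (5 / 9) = -5721367 / 1323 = -4324.54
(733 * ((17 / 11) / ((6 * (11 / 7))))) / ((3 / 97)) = 8461019 / 2178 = 3884.77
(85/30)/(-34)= -1/12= -0.08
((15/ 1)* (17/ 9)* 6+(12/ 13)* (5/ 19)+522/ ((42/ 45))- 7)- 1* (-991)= 2962691/ 1729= 1713.53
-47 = -47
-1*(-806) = 806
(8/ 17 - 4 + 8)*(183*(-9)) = -125172/ 17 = -7363.06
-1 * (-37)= 37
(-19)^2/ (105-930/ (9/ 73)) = -1083/ 22315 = -0.05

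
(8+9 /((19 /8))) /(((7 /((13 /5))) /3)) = 1248 /95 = 13.14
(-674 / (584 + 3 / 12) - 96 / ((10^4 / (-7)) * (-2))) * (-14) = 24277078 / 1460625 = 16.62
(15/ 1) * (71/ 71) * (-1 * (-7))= 105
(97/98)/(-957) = -97/93786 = -0.00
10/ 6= 5/ 3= 1.67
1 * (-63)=-63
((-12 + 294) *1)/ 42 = 47/ 7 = 6.71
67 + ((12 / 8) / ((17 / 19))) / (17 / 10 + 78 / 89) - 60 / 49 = 126878648 / 1910069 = 66.43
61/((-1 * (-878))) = 61/878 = 0.07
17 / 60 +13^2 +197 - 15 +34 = 23117 / 60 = 385.28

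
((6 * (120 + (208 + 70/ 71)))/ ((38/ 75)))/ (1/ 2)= 10511100/ 1349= 7791.77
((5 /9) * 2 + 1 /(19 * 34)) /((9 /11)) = 71159 /52326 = 1.36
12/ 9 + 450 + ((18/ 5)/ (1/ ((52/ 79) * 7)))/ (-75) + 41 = 14578823/ 29625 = 492.11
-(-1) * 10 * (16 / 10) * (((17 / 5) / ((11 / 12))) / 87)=1088 / 1595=0.68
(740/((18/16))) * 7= 41440/9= 4604.44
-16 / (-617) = 16 / 617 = 0.03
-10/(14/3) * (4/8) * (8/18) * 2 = -0.95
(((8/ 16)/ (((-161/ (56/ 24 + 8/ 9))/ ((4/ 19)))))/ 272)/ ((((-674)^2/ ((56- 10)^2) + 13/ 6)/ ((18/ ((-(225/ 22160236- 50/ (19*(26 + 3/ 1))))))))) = -91852595346/ 12963336722270275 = -0.00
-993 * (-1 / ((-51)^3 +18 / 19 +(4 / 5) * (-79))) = -94335 / 12607759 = -0.01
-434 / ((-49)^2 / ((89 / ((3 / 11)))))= -60698 / 1029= -58.99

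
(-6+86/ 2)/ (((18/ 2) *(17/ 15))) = 185/ 51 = 3.63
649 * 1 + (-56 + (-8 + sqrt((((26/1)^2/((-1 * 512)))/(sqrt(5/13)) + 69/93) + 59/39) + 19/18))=sqrt(21092697600-2470240890 * sqrt(65))/96720 + 10549/18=586.41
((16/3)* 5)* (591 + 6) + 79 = 15999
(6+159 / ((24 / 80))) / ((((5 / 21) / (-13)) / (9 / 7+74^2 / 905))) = -971555208 / 4525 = -214708.33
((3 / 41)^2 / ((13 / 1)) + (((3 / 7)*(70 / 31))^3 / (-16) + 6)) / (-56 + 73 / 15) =-116085825585 / 998668857082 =-0.12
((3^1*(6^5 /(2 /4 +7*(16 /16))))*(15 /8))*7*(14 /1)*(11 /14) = 449064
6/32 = 0.19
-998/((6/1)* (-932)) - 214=-597845/2796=-213.82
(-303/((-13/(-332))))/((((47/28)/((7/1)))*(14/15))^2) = -4436283600/28717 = -154482.84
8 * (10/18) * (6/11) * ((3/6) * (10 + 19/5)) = 16.73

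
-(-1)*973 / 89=973 / 89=10.93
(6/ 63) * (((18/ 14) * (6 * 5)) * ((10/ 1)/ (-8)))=-225/ 49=-4.59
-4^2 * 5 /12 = -6.67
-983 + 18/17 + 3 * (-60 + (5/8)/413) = -65263657/56168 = -1161.94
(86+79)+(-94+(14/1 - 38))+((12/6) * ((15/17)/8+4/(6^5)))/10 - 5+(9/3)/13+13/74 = 1686122161/39740220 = 42.43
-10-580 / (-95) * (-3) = -538 / 19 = -28.32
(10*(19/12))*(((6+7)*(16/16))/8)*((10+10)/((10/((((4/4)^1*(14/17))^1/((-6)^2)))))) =8645/7344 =1.18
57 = 57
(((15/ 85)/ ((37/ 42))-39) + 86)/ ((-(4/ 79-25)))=2345431/ 1239759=1.89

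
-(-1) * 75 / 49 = 75 / 49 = 1.53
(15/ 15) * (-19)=-19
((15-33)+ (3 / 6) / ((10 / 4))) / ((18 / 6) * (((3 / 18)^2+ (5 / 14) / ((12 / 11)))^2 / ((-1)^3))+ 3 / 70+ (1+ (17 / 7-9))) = 7535808 / 2500781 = 3.01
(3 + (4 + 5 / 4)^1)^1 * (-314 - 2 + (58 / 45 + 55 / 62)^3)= -73029163108979 / 28956852000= -2522.00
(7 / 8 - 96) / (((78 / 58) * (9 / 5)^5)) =-68965625 / 18423288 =-3.74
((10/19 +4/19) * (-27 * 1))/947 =-378/17993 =-0.02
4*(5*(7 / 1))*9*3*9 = 34020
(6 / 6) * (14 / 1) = 14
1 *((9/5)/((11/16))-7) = -241/55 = -4.38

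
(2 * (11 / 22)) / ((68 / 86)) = 43 / 34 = 1.26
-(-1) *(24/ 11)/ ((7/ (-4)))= -96/ 77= -1.25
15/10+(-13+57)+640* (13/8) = 2171/2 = 1085.50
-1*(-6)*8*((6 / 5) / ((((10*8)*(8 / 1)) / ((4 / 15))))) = 3 / 125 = 0.02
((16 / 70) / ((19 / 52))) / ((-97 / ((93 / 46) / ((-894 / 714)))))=0.01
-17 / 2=-8.50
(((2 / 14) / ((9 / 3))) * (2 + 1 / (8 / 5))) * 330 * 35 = 5775 / 4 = 1443.75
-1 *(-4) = 4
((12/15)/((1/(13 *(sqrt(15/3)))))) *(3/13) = 12 *sqrt(5)/5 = 5.37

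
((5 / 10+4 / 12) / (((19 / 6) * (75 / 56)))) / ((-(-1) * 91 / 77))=0.17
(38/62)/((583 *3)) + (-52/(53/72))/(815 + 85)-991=-1343381642/1355475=-991.08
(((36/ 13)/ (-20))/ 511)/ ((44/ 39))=-27/ 112420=-0.00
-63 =-63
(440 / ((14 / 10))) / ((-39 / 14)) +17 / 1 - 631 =-28346 / 39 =-726.82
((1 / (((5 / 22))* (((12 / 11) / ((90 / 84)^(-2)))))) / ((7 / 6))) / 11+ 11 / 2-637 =-1420259 / 2250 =-631.23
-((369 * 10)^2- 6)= -13616094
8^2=64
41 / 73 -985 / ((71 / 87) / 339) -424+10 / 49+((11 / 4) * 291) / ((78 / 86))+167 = -5395260375093 / 13206284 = -408537.36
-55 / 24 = -2.29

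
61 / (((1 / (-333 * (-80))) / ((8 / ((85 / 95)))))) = 247006080 / 17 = 14529769.41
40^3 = 64000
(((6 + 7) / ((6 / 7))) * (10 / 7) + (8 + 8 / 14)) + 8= 803 / 21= 38.24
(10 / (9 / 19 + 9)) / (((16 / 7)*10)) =133 / 2880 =0.05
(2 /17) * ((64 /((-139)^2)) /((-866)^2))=32 /61582074473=0.00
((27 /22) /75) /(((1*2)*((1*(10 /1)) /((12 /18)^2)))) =1 /2750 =0.00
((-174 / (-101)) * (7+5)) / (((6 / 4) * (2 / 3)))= 2088 / 101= 20.67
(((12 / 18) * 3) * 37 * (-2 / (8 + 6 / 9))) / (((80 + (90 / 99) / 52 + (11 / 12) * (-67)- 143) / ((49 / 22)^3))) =39177117 / 25829749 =1.52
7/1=7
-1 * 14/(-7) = 2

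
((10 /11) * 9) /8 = 45 /44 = 1.02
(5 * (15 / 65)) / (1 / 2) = 30 / 13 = 2.31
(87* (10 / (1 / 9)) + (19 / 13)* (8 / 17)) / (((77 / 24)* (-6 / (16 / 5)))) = -15822464 / 12155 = -1301.72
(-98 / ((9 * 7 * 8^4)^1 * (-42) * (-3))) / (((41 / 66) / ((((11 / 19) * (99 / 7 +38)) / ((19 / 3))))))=-44165 / 1909684224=-0.00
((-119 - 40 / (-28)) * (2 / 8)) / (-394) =823 / 11032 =0.07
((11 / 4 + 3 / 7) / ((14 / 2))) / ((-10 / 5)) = -0.23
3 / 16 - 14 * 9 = -2013 / 16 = -125.81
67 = 67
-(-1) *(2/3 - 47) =-139/3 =-46.33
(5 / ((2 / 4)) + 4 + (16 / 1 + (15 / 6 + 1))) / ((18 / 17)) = 1139 / 36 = 31.64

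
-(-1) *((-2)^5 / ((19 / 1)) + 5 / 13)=-321 / 247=-1.30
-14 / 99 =-0.14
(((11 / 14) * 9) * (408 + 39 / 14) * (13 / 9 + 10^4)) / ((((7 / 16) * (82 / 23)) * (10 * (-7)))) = -2672840511 / 10045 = -266086.66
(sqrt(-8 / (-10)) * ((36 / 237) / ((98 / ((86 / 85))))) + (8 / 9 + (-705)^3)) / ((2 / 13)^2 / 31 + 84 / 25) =-104262803.27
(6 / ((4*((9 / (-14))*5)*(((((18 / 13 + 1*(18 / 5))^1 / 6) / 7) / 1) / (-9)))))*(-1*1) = -637 / 18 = -35.39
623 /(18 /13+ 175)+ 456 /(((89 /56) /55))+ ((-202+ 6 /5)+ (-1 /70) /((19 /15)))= 4229682608747 /271422410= 15583.39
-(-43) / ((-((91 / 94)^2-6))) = 379948 / 44735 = 8.49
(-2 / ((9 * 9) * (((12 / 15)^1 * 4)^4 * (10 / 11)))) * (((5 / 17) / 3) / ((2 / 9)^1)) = -6875 / 60162048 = -0.00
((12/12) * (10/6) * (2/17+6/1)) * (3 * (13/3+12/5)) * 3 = 617.88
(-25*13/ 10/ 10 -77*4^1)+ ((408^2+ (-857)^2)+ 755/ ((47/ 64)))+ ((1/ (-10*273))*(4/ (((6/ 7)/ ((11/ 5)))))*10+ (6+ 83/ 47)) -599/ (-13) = 99167166769/ 109980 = 901683.64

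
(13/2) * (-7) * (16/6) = -364/3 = -121.33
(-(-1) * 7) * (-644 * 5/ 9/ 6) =-11270/ 27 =-417.41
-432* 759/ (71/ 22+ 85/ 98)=-80077.77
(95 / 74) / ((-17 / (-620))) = 29450 / 629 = 46.82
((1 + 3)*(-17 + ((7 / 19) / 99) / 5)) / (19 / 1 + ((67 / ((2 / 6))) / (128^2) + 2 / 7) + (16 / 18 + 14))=-73344352256 / 36875348675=-1.99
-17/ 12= -1.42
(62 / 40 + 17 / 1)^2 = 137641 / 400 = 344.10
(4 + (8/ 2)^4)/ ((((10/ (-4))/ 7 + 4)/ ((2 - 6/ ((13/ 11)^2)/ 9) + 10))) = 1635760/ 1989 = 822.40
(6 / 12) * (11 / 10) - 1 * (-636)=12731 / 20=636.55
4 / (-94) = -2 / 47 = -0.04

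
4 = 4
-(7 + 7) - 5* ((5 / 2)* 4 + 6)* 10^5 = -8000014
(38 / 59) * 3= 114 / 59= 1.93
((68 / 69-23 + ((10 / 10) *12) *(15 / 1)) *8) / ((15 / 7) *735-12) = 87208 / 107847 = 0.81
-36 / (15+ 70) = -36 / 85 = -0.42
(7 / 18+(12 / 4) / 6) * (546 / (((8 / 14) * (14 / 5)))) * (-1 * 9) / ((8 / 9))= -12285 / 4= -3071.25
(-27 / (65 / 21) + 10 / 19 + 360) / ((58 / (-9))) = -3910293 / 71630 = -54.59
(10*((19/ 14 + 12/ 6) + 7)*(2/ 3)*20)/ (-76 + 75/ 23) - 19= -1334527/ 35133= -37.98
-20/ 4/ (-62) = 5/ 62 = 0.08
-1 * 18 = -18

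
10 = 10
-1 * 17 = -17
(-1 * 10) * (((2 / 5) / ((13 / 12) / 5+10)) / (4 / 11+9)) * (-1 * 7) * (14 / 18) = 43120 / 189417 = 0.23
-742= -742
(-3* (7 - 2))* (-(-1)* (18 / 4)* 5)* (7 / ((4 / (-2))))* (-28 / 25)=-1323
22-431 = -409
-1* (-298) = 298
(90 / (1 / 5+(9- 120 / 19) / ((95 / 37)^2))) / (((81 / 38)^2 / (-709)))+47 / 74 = -64953721438009 / 2808266922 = -23129.47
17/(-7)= -17/7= -2.43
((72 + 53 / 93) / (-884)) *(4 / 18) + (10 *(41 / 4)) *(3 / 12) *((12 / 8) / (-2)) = -6698167 / 348192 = -19.24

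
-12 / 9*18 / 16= -1.50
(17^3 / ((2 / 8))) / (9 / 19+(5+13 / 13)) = 373388 / 123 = 3035.67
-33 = -33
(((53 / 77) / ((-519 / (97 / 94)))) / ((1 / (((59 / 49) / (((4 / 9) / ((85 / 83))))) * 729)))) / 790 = -11277097101 / 3218517927856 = -0.00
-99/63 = -11/7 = -1.57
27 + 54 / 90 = 138 / 5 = 27.60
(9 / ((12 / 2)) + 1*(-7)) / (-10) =11 / 20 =0.55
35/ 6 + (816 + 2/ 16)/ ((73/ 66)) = 651481/ 876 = 743.70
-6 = -6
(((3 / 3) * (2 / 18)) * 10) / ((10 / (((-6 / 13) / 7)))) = -2 / 273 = -0.01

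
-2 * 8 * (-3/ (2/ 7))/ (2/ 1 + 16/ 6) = 36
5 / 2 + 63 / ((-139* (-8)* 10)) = 27863 / 11120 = 2.51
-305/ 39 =-7.82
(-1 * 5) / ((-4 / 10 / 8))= 100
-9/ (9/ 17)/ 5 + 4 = 3/ 5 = 0.60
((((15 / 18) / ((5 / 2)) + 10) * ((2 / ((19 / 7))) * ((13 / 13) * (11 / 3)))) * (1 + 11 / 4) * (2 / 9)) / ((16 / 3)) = 11935 / 2736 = 4.36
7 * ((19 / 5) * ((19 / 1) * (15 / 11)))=7581 / 11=689.18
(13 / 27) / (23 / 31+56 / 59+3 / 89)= 2116153 / 7580628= 0.28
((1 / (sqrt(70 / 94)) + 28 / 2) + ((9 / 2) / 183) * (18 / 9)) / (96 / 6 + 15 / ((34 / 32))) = 17 * sqrt(1645) / 17920 + 14569 / 31232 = 0.50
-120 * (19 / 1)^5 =-297131880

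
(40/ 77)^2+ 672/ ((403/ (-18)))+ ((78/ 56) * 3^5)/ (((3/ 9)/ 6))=28971853145/ 4778774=6062.61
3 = 3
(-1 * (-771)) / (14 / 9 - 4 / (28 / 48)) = -48573 / 334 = -145.43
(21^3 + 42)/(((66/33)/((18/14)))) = 5980.50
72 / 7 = 10.29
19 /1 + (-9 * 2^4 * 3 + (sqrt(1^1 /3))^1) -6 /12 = -827 /2 + sqrt(3) /3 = -412.92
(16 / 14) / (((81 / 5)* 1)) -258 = -146246 / 567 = -257.93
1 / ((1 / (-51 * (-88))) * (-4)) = -1122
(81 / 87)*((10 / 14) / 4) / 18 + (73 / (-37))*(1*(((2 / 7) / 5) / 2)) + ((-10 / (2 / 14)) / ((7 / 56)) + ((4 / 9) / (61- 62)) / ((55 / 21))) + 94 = -660330871 / 1416360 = -466.22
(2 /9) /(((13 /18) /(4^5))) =4096 /13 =315.08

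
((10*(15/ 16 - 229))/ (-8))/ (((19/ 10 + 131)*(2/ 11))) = 1003475/ 85056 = 11.80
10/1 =10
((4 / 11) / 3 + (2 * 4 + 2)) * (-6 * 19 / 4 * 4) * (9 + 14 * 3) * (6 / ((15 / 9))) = -11651256 / 55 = -211841.02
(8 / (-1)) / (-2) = 4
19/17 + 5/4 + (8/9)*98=54761/612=89.48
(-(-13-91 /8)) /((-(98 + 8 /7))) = -1365 /5552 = -0.25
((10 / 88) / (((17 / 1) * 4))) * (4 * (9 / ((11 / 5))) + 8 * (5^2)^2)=68975 / 8228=8.38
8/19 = 0.42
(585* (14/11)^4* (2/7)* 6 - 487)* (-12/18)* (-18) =376747116/14641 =25732.33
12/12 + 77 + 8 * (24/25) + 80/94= 101674/1175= 86.53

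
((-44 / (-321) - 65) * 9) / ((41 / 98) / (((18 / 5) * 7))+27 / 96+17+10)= -6170344992 / 288535237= -21.39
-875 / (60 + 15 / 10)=-1750 / 123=-14.23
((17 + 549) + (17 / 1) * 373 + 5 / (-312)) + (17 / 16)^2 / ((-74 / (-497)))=5108591959 / 738816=6914.57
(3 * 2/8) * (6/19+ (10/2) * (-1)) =-267/76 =-3.51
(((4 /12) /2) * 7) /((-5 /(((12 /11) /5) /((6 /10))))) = -14 /165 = -0.08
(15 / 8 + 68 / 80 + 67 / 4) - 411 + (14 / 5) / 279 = -4369307 / 11160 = -391.51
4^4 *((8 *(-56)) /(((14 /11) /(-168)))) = 15138816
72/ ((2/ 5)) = 180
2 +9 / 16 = 41 / 16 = 2.56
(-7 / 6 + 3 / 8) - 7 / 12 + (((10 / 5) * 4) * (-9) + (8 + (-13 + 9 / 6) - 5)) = -655 / 8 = -81.88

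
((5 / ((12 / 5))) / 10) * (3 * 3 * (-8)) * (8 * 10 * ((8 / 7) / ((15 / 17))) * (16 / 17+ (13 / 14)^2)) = -961440 / 343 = -2803.03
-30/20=-3/2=-1.50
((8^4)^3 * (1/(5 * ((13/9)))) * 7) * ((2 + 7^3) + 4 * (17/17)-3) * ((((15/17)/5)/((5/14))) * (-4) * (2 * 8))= -4026481949659889664/5525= -728775013513102.20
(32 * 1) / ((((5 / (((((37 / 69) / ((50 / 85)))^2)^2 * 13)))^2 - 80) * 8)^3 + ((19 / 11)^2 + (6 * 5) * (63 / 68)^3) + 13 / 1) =-8797533545167409106934719170042065476026550962999751458786095366719648319292416 / 71234284879555000154191661096615856386639124988642604868054540114421611219416934532783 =-0.00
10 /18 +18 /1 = 167 /9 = 18.56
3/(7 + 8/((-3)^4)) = 243/575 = 0.42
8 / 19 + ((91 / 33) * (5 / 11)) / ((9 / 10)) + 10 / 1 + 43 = 3402455 / 62073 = 54.81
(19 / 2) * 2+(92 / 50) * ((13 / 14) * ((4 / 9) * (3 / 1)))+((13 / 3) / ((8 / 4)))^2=163627 / 6300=25.97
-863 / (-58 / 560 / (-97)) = -23439080 / 29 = -808244.14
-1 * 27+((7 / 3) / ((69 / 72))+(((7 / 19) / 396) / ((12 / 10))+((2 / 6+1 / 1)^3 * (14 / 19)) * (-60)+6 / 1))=-128085923 / 1038312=-123.36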